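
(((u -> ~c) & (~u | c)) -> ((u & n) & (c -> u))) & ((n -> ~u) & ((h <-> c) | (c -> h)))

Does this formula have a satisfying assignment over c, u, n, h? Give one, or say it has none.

c = True; u = True; n = False; h = True

  ((u -> ~c) & (~u | c)) -> ((u & n) & (c -> u)) = True
    (u -> ~c) & (~u | c) = False
      u -> ~c = False
        ~c = False
      ~u | c = True
        ~u = False
    (u & n) & (c -> u) = False
      u & n = False
      c -> u = True
  (n -> ~u) & ((h <-> c) | (c -> h)) = True
    n -> ~u = True
      ~u = False
    (h <-> c) | (c -> h) = True
      h <-> c = True
      c -> h = True
Both conjuncts True, so the formula holds.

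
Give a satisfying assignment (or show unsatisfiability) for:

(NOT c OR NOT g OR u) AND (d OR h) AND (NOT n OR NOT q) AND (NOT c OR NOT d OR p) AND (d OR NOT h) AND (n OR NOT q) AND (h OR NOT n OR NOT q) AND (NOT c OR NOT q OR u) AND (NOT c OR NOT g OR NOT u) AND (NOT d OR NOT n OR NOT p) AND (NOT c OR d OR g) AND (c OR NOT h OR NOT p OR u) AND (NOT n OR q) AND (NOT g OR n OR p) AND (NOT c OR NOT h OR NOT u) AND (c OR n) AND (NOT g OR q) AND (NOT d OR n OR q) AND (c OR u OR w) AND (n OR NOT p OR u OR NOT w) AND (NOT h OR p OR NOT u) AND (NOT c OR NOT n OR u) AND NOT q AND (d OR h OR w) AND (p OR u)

Unsatisfiable

Case d = True:
  (NOT q) forces q = False.
  (NOT n OR q) forces n = False.
  Clause (NOT d OR n OR q) is falsified — contradiction.
Case d = False:
  (d OR h) forces h = True.
  Clause (d OR NOT h) is falsified — contradiction.
Both cases fail, so the formula is unsatisfiable.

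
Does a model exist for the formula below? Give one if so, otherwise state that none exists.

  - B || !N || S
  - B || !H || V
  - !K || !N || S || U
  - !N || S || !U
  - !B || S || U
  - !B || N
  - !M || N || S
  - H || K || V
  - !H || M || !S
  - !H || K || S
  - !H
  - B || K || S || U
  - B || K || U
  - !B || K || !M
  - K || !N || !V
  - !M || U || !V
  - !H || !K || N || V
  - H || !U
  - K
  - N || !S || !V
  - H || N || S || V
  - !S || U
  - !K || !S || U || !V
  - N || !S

Unit clause (!H) forces H = False.
In (H || !U) only !U is left, so U = False.
Unit clause (K) forces K = True.
In (!S || U) only !S is left, so S = False.
In (!K || !N || S || U) only !N is left, so N = False.
In (!B || S || U) only !B is left, so B = False.
In (!M || N || S) only !M is left, so M = False.
In (H || N || S || V) only V is left, so V = True.
All clauses satisfied.

B = False; S = False; M = False; U = False; N = False; K = True; H = False; V = True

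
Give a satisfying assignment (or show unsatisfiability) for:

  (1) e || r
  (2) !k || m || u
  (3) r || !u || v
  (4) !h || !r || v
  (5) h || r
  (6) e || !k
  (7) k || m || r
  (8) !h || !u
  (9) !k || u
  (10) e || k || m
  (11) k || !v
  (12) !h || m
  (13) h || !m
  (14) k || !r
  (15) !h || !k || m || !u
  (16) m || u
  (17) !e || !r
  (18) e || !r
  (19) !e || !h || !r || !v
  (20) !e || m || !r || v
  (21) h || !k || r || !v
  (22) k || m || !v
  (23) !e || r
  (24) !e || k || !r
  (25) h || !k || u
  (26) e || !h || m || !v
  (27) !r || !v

The formula is unsatisfiable.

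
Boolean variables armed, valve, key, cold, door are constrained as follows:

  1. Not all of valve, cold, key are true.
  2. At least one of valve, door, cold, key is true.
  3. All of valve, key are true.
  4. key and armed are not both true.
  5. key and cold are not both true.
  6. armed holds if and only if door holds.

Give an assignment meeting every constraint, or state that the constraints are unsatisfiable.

armed = False, valve = True, key = True, cold = False, door = False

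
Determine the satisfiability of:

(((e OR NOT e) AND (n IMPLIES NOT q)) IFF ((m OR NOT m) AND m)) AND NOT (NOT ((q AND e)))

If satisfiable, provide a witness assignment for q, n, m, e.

q=T; n=F; m=T; e=T

  ((e OR NOT e) AND (n IMPLIES NOT q)) IFF ((m OR NOT m) AND m) = True
    (e OR NOT e) AND (n IMPLIES NOT q) = True
      e OR NOT e = True
        NOT e = False
      n IMPLIES NOT q = True
        NOT q = False
    (m OR NOT m) AND m = True
      m OR NOT m = True
        NOT m = False
  NOT (NOT ((q AND e))) = True
    NOT ((q AND e)) = False
      q AND e = True
Both conjuncts True, so the formula holds.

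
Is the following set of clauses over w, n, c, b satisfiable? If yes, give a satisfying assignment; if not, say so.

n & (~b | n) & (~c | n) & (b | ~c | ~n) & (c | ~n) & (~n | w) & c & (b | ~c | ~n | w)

Unit clause (n) forces n = True.
In (c | ~n) only c is left, so c = True.
In (~n | w) only w is left, so w = True.
In (b | ~c | ~n) only b is left, so b = True.
Check each clause:
  (n): n holds.
  (~b | n): n holds.
  (~c | n): n holds.
  (b | ~c | ~n): b holds.
  (c | ~n): c holds.
  (~n | w): w holds.
  (c): c holds.
  (b | ~c | ~n | w): b holds.
All clauses satisfied.

w=T, n=T, c=T, b=T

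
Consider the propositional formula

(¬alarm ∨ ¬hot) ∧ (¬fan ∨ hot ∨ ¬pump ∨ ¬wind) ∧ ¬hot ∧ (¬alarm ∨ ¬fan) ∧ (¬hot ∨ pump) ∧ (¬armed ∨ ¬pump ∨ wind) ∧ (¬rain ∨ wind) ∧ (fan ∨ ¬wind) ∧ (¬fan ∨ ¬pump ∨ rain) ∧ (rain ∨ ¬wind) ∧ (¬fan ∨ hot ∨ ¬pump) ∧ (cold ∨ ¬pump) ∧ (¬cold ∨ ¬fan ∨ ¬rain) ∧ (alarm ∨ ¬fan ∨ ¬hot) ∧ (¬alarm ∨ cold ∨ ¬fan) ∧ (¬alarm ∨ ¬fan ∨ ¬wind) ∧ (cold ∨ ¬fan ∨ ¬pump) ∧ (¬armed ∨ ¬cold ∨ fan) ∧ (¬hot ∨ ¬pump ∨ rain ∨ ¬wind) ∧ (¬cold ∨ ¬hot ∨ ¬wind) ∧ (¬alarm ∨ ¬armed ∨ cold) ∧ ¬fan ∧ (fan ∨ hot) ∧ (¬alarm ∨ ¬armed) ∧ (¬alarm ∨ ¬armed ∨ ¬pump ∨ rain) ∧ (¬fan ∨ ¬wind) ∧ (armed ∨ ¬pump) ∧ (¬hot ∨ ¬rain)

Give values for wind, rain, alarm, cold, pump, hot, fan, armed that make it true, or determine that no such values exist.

UNSATISFIABLE

Case hot = True:
  Clause (¬hot) is falsified — contradiction.
Case hot = False:
  (¬fan) forces fan = False.
  Clause (fan ∨ hot) is falsified — contradiction.
Both cases fail, so the formula is unsatisfiable.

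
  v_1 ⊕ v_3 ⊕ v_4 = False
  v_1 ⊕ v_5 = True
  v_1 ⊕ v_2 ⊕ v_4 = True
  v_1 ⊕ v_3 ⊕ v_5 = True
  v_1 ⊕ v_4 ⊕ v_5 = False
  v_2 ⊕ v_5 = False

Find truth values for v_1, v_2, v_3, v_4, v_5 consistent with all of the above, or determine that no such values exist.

Adding constraints 3, 5, 6 mod 2: every variable appears an even number of times on the left, so the left side is 0.
But the right sides sum to 1 (mod 2). 0 ≠ 1 — the system is inconsistent.

Unsatisfiable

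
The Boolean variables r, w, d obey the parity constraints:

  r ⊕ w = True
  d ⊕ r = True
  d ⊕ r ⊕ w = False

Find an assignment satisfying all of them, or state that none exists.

r = False; w = True; d = True

r ⊕ w = F ⊕ T = True ✓
d ⊕ r = T ⊕ F = True ✓
d ⊕ r ⊕ w = T ⊕ F ⊕ T = False ✓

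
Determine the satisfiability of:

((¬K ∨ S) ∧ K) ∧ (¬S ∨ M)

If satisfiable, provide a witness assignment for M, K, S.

M=T; K=T; S=T

  (¬K ∨ S) ∧ K = True
    ¬K ∨ S = True
      ¬K = False
  ¬S ∨ M = True
    ¬S = False
Both conjuncts True, so the formula holds.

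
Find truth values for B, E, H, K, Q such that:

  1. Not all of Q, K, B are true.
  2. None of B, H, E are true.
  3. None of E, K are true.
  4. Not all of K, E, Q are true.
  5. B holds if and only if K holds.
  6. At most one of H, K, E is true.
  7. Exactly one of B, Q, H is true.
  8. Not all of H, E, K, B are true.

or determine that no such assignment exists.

B = False, E = False, H = False, K = False, Q = True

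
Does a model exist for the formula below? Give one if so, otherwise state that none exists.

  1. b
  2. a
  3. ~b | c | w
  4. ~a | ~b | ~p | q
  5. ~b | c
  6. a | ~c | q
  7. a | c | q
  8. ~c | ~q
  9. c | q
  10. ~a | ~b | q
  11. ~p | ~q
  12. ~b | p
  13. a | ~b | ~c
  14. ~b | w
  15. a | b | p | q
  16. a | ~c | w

Case b = True:
  (a) forces a = True.
  (~b | c) forces c = True.
  (~c | ~q) forces q = False.
  Clause (~a | ~b | q) is falsified — contradiction.
Case b = False:
  Clause (b) is falsified — contradiction.
Both cases fail, so the formula is unsatisfiable.

No satisfying assignment exists.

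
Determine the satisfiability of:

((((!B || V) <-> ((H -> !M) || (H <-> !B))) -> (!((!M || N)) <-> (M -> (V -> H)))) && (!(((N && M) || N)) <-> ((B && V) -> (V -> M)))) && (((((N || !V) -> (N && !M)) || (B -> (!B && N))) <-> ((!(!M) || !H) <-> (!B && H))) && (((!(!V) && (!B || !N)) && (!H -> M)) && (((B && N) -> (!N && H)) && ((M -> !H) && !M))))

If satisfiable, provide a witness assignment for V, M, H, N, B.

No satisfying assignment exists.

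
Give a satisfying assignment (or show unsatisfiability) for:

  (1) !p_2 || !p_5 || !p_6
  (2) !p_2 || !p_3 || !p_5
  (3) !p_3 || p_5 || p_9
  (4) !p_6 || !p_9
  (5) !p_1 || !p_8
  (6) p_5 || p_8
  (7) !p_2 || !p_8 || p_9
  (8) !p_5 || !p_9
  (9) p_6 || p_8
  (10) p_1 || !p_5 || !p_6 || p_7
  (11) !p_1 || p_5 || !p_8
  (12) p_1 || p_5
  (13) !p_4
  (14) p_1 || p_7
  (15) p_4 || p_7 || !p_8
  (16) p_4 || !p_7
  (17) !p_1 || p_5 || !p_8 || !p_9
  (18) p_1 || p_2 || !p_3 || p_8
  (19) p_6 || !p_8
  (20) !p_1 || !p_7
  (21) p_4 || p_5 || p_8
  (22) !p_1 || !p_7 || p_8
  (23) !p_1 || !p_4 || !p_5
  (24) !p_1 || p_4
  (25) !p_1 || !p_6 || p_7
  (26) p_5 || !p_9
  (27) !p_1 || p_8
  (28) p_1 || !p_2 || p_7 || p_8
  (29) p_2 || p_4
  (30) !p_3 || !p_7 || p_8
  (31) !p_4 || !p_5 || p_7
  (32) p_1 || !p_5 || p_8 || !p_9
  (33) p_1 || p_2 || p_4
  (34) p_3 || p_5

Unsatisfiable

Case p_4 = True:
  Clause (!p_4) is falsified — contradiction.
Case p_4 = False:
  (p_4 || !p_7) forces p_7 = False.
  (p_1 || p_7) forces p_1 = True.
  Clause (!p_1 || p_4) is falsified — contradiction.
Both cases fail, so the formula is unsatisfiable.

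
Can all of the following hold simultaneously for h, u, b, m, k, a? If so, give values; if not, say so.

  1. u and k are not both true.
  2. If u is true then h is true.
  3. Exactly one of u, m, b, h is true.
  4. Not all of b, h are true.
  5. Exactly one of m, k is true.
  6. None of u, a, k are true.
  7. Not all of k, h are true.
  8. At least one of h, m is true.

h = False, u = False, b = False, m = True, k = False, a = False

  (1) u=F, k=F — not both ✓
  (2) u=F ⇒ h: vacuous ✓
  (3) {u, m, b, h}: 1 true — exactly one ✓
  (4) {b, h}: 0/2 true — not all ✓
  (5) {m, k}: 1 true — exactly one ✓
  (6) {u, a, k}: 0 true — none ✓
  (7) {k, h}: 0/2 true — not all ✓
  (8) {h, m}: 1 true — at least one ✓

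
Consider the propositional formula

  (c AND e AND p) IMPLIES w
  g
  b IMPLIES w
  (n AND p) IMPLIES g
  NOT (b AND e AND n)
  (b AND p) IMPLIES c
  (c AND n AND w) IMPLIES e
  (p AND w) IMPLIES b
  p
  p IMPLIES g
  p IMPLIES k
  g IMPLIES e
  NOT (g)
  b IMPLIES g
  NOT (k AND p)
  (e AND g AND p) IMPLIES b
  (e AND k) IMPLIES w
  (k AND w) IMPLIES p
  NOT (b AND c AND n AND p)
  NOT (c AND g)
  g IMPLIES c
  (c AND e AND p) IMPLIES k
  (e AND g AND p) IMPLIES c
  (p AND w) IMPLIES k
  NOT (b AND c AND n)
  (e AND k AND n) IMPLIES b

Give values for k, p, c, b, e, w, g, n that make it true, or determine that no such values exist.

Case g = True:
  Clause (NOT g) is falsified — contradiction.
Case g = False:
  Clause (g) is falsified — contradiction.
Both cases fail, so the formula is unsatisfiable.

No satisfying assignment exists.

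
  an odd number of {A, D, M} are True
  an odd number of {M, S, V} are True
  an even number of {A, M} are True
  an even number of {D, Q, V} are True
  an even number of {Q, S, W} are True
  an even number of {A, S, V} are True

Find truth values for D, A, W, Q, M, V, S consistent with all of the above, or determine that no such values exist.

Unsatisfiable — no assignment works.

Adding constraints 2, 3, 6 mod 2: every variable appears an even number of times on the left, so the left side is 0.
But the right sides sum to 1 (mod 2). 0 ≠ 1 — the system is inconsistent.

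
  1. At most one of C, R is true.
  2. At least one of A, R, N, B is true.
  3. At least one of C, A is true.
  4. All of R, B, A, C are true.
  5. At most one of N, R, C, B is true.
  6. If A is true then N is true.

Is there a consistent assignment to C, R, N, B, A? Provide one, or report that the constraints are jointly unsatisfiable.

The formula is unsatisfiable.

Case B = True:
  (4) forces R = True.
  Constraint (5) is violated (R=T, B=T) — contradiction.
Case B = False:
  Constraint (4) is violated (B=F) — contradiction.
Both cases fail — unsatisfiable.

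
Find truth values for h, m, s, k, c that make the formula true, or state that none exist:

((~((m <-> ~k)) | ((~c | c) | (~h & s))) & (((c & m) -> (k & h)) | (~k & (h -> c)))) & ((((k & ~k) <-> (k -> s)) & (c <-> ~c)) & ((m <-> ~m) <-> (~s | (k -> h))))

Unsatisfiable — no assignment works.

The conjunct c <-> ~c is unsatisfiable on its own:
  c=F: evaluates to False.
  c=T: evaluates to False.
So the whole conjunction is unsatisfiable.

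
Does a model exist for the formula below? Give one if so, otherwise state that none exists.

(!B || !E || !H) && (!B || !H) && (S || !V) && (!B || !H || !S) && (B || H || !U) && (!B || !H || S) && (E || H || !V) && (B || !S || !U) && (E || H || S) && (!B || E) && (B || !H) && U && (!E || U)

S: False, H: False, E: True, U: True, B: True, V: False

Unit clause (U) forces U = True.
Set S = False.
  then (S || !V) forces V = False.
Try H = True:
  (!B || !H) forces B = False.
  clause (B || !H) is falsified — backtrack.
So H = False.
  then (B || H || !U) forces B = True.
  then (E || H || S) forces E = True.
All clauses satisfied.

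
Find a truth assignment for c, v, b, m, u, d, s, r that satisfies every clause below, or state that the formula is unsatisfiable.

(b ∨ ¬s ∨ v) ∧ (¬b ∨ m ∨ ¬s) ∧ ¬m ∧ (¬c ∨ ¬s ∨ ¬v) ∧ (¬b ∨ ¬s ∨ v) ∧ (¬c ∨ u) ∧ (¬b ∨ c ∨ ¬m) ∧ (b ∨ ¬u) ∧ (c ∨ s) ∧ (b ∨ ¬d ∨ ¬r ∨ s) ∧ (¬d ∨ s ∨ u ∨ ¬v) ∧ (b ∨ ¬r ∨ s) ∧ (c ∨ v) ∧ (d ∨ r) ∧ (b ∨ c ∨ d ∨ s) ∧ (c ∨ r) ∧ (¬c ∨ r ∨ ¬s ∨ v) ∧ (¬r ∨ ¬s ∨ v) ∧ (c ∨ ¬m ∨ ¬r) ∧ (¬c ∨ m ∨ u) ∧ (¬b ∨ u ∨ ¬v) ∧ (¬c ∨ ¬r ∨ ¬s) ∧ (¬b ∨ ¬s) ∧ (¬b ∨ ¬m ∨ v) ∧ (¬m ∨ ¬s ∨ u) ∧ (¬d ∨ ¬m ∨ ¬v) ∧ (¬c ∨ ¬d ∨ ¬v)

Unit clause (¬m) forces m = False.
Set c = True.
  then (¬c ∨ u) forces u = True.
  then (b ∨ ¬u) forces b = True.
  then (¬b ∨ ¬s) forces s = False.
Set v = False.
Set d = True.
Set r = False.
All clauses satisfied.

c: True, v: False, b: True, m: False, u: True, d: True, s: False, r: False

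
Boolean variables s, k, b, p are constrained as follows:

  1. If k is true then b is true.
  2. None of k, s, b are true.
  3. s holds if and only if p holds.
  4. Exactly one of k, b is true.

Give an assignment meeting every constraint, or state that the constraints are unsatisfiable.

Case b = True:
  Constraint (2) is violated (b=T) — contradiction.
Case b = False:
  (1) with b=F forces k = False.
  Constraint (4) is violated (k=F, b=F) — contradiction.
Both cases fail — unsatisfiable.

No satisfying assignment exists.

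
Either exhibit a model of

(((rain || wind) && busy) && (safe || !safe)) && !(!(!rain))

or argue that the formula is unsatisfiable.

busy=T, safe=F, wind=T, rain=F

  ((rain || wind) && busy) && (safe || !safe) = True
    (rain || wind) && busy = True
      rain || wind = True
    safe || !safe = True
      !safe = True
  !(!(!rain)) = True
    !(!rain) = False
      !rain = True
Both conjuncts True, so the formula holds.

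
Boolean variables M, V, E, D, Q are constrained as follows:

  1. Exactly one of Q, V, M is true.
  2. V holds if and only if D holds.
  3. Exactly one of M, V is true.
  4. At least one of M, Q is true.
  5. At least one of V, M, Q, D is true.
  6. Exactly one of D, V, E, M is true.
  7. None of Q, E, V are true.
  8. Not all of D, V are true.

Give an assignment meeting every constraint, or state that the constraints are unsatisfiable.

M = True; V = False; E = False; D = False; Q = False

  (1) {Q, V, M}: 1 true — exactly one ✓
  (2) V=F, D=F — same ✓
  (3) {M, V}: 1 true — exactly one ✓
  (4) {M, Q}: 1 true — at least one ✓
  (5) {V, M, Q, D}: 1 true — at least one ✓
  (6) {D, V, E, M}: 1 true — exactly one ✓
  (7) {Q, E, V}: 0 true — none ✓
  (8) {D, V}: 0/2 true — not all ✓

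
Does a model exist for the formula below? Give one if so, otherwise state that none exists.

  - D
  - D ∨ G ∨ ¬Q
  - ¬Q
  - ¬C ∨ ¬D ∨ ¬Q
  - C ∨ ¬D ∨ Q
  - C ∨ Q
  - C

D: True; G: True; Q: False; C: True

Unit clause (D) forces D = True.
Unit clause (¬Q) forces Q = False.
In (C ∨ ¬D ∨ Q) only C is left, so C = True.
Set G = True.
Check each clause:
  (D): D holds.
  (D ∨ G ∨ ¬Q): D holds.
  (¬Q): ¬Q holds.
  (¬C ∨ ¬D ∨ ¬Q): ¬Q holds.
  (C ∨ ¬D ∨ Q): C holds.
  (C ∨ Q): C holds.
  (C): C holds.
All clauses satisfied.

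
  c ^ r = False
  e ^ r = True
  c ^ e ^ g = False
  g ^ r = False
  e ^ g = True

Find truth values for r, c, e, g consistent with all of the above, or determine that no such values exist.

r = True, c = True, e = False, g = True

c ^ r = T ^ T = False ✓
e ^ r = F ^ T = True ✓
c ^ e ^ g = T ^ F ^ T = False ✓
g ^ r = T ^ T = False ✓
e ^ g = F ^ T = True ✓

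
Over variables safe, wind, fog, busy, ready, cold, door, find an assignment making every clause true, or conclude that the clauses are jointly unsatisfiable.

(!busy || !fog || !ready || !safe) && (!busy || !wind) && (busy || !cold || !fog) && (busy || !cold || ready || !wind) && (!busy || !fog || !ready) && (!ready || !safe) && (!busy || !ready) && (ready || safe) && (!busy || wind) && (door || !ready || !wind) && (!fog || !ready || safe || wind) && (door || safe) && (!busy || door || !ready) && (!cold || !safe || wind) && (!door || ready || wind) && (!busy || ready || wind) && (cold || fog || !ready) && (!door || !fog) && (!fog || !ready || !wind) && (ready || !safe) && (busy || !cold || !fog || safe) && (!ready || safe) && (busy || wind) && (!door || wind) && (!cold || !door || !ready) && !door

Case safe = True:
  (!ready || !safe) forces ready = False.
  Clause (ready || !safe) is falsified — contradiction.
Case safe = False:
  (ready || safe) forces ready = True.
  Clause (!ready || safe) is falsified — contradiction.
Both cases fail, so the formula is unsatisfiable.

The formula is unsatisfiable.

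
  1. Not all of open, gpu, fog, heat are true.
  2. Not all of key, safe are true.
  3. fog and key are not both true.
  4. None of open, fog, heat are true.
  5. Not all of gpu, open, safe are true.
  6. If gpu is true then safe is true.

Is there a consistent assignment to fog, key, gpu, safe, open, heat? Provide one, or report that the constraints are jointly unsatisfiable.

fog=F, key=T, gpu=F, safe=F, open=F, heat=F

  (1) {open, gpu, fog, heat}: 0/4 true — not all ✓
  (2) {key, safe}: 1/2 true — not all ✓
  (3) fog=F, key=T — not both ✓
  (4) {open, fog, heat}: 0 true — none ✓
  (5) {gpu, open, safe}: 0/3 true — not all ✓
  (6) gpu=F ⇒ safe: vacuous ✓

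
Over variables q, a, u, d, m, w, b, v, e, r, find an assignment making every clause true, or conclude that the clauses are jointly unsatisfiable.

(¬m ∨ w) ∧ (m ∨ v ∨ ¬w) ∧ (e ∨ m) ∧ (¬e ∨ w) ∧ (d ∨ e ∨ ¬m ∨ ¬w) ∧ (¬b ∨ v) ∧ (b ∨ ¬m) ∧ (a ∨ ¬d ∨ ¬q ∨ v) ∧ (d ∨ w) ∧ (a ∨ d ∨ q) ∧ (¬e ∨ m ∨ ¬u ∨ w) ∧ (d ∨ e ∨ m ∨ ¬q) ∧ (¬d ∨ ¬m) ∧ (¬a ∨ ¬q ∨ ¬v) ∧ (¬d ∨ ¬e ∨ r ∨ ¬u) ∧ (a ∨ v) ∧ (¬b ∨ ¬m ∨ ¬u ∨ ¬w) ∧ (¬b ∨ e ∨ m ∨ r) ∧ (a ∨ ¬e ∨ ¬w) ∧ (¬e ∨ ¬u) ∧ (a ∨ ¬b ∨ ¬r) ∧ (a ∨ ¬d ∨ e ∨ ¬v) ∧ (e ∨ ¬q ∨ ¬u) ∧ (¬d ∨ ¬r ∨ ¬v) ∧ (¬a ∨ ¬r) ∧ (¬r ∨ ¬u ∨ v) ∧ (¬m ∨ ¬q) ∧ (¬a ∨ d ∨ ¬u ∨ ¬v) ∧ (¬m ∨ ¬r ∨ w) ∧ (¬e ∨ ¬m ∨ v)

q = False; a = True; u = False; d = False; m = True; w = True; b = True; v = True; e = True; r = False

Set q = False.
Try a = False:
  (a ∨ d ∨ q) forces d = True.
  (¬d ∨ ¬m) forces m = False.
  (e ∨ m) forces e = True.
  (¬e ∨ w) forces w = True.
  clause (a ∨ ¬e ∨ ¬w) is falsified — backtrack.
So a = True.
  then (¬a ∨ ¬r) forces r = False.
Set u = False.
Set d = False.
  then (d ∨ w) forces w = True.
Set m = True.
  then (d ∨ e ∨ ¬m ∨ ¬w) forces e = True.
  then (b ∨ ¬m) forces b = True.
  then (¬e ∨ ¬m ∨ v) forces v = True.
All clauses satisfied.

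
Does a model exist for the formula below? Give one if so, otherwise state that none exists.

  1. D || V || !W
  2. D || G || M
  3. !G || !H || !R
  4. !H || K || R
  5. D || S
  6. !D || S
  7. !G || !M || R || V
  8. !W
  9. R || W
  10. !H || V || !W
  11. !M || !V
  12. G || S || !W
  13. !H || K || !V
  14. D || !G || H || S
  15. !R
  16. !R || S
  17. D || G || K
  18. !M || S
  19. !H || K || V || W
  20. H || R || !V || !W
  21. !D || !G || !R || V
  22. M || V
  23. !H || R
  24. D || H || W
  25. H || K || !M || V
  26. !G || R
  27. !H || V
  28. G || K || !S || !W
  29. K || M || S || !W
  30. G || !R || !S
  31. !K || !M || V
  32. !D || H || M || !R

Case W = True:
  Clause (!W) is falsified — contradiction.
Case W = False:
  (R || W) forces R = True.
  Clause (!R) is falsified — contradiction.
Both cases fail, so the formula is unsatisfiable.

Unsatisfiable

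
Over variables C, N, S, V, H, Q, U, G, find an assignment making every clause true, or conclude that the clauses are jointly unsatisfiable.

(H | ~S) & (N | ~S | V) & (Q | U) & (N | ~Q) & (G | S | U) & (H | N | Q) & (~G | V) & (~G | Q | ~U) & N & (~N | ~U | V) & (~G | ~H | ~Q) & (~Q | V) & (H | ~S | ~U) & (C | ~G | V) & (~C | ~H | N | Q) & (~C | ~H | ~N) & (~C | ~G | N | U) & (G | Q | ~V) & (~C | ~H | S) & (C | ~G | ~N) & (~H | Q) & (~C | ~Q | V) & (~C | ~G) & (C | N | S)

Unit clause (N) forces N = True.
Set C = True.
  then (~C | ~H | ~N) forces H = False.
  then (~C | ~G) forces G = False.
  then (H | ~S) forces S = False.
  then (G | S | U) forces U = True.
  then (~N | ~U | V) forces V = True.
  then (G | Q | ~V) forces Q = True.
All clauses satisfied.

C=T, N=T, S=F, V=T, H=F, Q=T, U=T, G=F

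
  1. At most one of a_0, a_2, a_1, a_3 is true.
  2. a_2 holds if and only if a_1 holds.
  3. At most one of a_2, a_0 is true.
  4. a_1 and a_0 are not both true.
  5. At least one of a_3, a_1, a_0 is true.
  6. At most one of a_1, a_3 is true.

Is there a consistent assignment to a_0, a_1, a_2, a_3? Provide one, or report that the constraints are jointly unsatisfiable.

a_0=F, a_1=F, a_2=F, a_3=T

  (1) {a_0, a_2, a_1, a_3}: 1 true — at most one ✓
  (2) a_2=F, a_1=F — same ✓
  (3) {a_2, a_0}: 0 true — at most one ✓
  (4) a_1=F, a_0=F — not both ✓
  (5) {a_3, a_1, a_0}: 1 true — at least one ✓
  (6) {a_1, a_3}: 1 true — at most one ✓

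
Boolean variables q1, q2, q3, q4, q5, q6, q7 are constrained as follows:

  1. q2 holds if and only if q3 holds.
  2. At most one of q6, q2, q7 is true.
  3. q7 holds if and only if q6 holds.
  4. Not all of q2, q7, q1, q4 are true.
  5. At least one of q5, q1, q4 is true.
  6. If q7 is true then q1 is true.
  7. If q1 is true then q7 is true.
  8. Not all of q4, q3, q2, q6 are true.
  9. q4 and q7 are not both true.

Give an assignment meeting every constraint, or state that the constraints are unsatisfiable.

q1: False; q2: True; q3: True; q4: True; q5: True; q6: False; q7: False

  (1) q2=T, q3=T — same ✓
  (2) {q6, q2, q7}: 1 true — at most one ✓
  (3) q7=F, q6=F — same ✓
  (4) {q2, q7, q1, q4}: 2/4 true — not all ✓
  (5) {q5, q1, q4}: 2 true — at least one ✓
  (6) q7=F ⇒ q1: vacuous ✓
  (7) q1=F ⇒ q7: vacuous ✓
  (8) {q4, q3, q2, q6}: 3/4 true — not all ✓
  (9) q4=T, q7=F — not both ✓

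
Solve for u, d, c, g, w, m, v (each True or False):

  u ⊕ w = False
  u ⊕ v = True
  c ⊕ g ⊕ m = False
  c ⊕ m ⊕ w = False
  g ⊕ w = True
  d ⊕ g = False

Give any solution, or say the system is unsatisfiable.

Adding constraints 3, 4, 5 mod 2: every variable appears an even number of times on the left, so the left side is 0.
But the right sides sum to 1 (mod 2). 0 ≠ 1 — the system is inconsistent.

Unsatisfiable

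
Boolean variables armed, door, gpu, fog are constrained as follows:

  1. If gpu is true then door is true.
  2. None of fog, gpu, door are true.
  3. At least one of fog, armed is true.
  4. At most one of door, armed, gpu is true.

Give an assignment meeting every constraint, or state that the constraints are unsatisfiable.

armed = True, door = False, gpu = False, fog = False

  (1) gpu=F ⇒ door: vacuous ✓
  (2) {fog, gpu, door}: 0 true — none ✓
  (3) {fog, armed}: 1 true — at least one ✓
  (4) {door, armed, gpu}: 1 true — at most one ✓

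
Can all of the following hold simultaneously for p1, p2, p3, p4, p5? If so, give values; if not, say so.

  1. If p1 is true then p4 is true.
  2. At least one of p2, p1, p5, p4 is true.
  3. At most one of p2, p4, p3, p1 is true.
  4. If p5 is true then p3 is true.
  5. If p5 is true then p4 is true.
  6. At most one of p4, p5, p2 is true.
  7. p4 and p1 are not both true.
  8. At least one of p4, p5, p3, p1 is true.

p1 = False, p2 = False, p3 = False, p4 = True, p5 = False

  (1) p1=F ⇒ p4: vacuous ✓
  (2) {p2, p1, p5, p4}: 1 true — at least one ✓
  (3) {p2, p4, p3, p1}: 1 true — at most one ✓
  (4) p5=F ⇒ p3: vacuous ✓
  (5) p5=F ⇒ p4: vacuous ✓
  (6) {p4, p5, p2}: 1 true — at most one ✓
  (7) p4=T, p1=F — not both ✓
  (8) {p4, p5, p3, p1}: 1 true — at least one ✓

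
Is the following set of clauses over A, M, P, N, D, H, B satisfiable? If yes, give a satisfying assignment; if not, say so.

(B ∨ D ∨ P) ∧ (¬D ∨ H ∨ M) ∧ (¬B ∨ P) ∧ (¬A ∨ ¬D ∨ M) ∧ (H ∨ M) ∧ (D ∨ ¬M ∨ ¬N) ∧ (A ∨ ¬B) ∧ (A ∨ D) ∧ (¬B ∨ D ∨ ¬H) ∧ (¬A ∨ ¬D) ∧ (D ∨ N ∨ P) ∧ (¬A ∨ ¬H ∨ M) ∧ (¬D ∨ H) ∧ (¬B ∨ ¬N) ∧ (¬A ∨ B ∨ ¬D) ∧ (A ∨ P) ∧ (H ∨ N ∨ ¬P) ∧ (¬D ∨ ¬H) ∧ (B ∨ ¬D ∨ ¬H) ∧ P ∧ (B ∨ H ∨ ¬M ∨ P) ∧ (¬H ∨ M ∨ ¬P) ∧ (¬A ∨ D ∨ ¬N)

Unit clause (P) forces P = True.
Try A = False:
  (A ∨ ¬B) forces B = False.
  (A ∨ D) forces D = True.
  (¬D ∨ H) forces H = True.
  clause (¬D ∨ ¬H) is falsified — backtrack.
So A = True.
  then (¬A ∨ ¬D) forces D = False.
  then (¬A ∨ D ∨ ¬N) forces N = False.
  then (H ∨ N ∨ ¬P) forces H = True.
  then (¬H ∨ M ∨ ¬P) forces M = True.
  then (¬B ∨ D ∨ ¬H) forces B = False.
All clauses satisfied.

A = True, M = True, P = True, N = False, D = False, H = True, B = False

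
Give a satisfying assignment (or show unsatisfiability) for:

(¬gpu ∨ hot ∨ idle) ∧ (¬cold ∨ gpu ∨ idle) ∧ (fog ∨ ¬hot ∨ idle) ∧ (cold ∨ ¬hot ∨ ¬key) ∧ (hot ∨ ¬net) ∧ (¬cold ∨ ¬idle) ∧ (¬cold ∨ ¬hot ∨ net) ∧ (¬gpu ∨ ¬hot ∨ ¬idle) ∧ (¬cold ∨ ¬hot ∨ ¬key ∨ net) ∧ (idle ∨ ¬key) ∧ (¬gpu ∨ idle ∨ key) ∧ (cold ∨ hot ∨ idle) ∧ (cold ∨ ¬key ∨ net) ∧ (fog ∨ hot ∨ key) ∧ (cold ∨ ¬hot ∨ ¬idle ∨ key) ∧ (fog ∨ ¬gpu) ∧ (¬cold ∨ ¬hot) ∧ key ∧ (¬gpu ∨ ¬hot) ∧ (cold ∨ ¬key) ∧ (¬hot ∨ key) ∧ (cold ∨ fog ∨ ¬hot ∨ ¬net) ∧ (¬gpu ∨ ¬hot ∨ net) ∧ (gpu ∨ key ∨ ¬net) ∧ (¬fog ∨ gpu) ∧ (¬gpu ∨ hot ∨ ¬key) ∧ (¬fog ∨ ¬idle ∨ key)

Unsatisfiable — no assignment works.

Case key = True:
  (idle ∨ ¬key) forces idle = True.
  (¬cold ∨ ¬idle) forces cold = False.
  Clause (cold ∨ ¬key) is falsified — contradiction.
Case key = False:
  Clause (key) is falsified — contradiction.
Both cases fail, so the formula is unsatisfiable.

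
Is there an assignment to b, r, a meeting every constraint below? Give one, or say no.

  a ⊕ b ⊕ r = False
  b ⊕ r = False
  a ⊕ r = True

b=T; r=T; a=F

a ⊕ b ⊕ r = F ⊕ T ⊕ T = False ✓
b ⊕ r = T ⊕ T = False ✓
a ⊕ r = F ⊕ T = True ✓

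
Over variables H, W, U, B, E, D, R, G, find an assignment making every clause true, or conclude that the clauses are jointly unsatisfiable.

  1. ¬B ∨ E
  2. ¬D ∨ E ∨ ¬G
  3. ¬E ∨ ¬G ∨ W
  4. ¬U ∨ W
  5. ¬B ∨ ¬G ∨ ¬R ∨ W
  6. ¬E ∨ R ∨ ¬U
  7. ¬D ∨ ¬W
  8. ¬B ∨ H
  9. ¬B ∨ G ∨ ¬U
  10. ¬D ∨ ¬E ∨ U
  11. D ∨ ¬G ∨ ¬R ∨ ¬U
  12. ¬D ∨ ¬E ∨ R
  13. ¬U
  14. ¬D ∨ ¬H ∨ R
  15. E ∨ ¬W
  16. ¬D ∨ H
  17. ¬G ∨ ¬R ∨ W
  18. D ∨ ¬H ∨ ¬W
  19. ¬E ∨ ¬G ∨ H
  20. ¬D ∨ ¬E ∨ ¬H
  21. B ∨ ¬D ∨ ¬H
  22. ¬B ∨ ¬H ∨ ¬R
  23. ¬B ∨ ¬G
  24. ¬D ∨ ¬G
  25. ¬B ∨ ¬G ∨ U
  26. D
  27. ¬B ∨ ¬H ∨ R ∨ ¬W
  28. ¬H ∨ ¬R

No satisfying assignment exists.

Case U = True:
  Clause (¬U) is falsified — contradiction.
Case U = False:
  (D) forces D = True.
  (¬D ∨ ¬W) forces W = False.
  (¬D ∨ ¬E ∨ U) forces E = False.
  (¬B ∨ E) forces B = False.
  (¬D ∨ E ∨ ¬G) forces G = False.
  (¬D ∨ H) forces H = True.
  Clause (B ∨ ¬D ∨ ¬H) is falsified — contradiction.
Both cases fail, so the formula is unsatisfiable.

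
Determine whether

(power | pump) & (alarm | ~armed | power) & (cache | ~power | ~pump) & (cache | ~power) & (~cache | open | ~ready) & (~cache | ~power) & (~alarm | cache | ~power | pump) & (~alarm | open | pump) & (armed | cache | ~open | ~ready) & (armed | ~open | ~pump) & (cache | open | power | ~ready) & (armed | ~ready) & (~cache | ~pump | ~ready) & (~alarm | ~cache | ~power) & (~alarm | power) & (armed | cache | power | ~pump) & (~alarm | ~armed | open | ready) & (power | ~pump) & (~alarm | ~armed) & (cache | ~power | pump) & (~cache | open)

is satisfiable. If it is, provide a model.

No satisfying assignment exists.

Case power = True:
  (cache | ~power) forces cache = True.
  Clause (~cache | ~power) is falsified — contradiction.
Case power = False:
  (power | pump) forces pump = True.
  Clause (power | ~pump) is falsified — contradiction.
Both cases fail, so the formula is unsatisfiable.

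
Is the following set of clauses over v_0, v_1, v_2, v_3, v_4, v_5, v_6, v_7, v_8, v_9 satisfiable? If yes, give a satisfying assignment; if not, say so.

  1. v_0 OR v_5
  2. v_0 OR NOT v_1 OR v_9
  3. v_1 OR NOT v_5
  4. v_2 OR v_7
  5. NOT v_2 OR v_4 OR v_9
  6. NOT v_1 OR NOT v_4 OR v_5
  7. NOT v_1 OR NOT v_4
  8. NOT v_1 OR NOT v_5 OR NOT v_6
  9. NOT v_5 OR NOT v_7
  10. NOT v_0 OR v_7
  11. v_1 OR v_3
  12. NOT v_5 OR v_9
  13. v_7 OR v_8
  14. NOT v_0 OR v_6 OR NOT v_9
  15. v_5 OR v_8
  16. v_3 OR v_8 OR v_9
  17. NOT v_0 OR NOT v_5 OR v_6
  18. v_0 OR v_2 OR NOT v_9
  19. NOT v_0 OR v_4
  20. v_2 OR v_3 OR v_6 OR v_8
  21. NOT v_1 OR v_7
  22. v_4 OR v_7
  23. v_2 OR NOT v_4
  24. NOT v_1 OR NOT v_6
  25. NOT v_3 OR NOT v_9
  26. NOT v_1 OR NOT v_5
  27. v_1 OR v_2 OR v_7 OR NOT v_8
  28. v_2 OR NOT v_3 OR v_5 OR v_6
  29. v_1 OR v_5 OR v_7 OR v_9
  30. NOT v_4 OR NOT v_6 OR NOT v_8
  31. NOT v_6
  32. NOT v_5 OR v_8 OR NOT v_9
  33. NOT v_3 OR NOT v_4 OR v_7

v_0 = True, v_1 = False, v_2 = True, v_3 = True, v_4 = True, v_5 = False, v_6 = False, v_7 = True, v_8 = True, v_9 = False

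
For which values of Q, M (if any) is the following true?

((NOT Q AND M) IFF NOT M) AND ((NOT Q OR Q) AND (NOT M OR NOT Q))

Case Q = True: the formula simplifies to M AND NOT M.
  M = True: the conjunct NOT M is False.
  M = False: the conjunct M is False.
Case Q = False: the formula simplifies to M IFF NOT M.
  M = True: this becomes True IFF NOT True = False.
  M = False: this becomes False IFF NOT False = False.
Both cases fail — unsatisfiable.

Unsatisfiable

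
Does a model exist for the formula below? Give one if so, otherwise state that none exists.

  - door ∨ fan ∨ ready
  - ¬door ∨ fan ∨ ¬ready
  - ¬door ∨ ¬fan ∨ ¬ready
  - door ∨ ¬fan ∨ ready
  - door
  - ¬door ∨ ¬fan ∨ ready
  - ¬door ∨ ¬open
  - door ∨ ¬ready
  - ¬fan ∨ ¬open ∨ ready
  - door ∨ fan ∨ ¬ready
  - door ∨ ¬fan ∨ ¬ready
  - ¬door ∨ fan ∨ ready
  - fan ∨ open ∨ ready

Unsatisfiable

Case ready = True:
  (door) forces door = True.
  (¬door ∨ fan ∨ ¬ready) forces fan = True.
  Clause (¬door ∨ ¬fan ∨ ¬ready) is falsified — contradiction.
Case ready = False:
  (door) forces door = True.
  (¬door ∨ ¬fan ∨ ready) forces fan = False.
  Clause (¬door ∨ fan ∨ ready) is falsified — contradiction.
Both cases fail, so the formula is unsatisfiable.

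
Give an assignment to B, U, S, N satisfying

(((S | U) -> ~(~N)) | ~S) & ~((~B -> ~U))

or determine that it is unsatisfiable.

B = False, U = True, S = False, N = False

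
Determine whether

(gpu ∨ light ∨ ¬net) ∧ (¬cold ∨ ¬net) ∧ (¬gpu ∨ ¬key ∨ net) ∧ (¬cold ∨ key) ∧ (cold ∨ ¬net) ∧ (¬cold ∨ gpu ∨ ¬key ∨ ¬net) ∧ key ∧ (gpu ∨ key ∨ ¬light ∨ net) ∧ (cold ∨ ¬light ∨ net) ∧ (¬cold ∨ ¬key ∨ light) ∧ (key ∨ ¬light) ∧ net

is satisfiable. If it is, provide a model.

Case net = True:
  (¬cold ∨ ¬net) forces cold = False.
  Clause (cold ∨ ¬net) is falsified — contradiction.
Case net = False:
  Clause (net) is falsified — contradiction.
Both cases fail, so the formula is unsatisfiable.

Unsatisfiable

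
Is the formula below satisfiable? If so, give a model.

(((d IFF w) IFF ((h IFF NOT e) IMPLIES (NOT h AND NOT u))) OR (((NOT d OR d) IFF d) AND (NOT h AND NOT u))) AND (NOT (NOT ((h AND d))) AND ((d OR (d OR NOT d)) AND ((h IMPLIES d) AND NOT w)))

w=F, e=F, d=T, h=T, u=F

  ((d IFF w) IFF ((h IFF NOT e) IMPLIES (NOT h AND NOT u))) OR (((NOT d OR d) IFF d) AND (NOT h AND NOT u)) = True
    (d IFF w) IFF ((h IFF NOT e) IMPLIES (NOT h AND NOT u)) = True
      d IFF w = False
      (h IFF NOT e) IMPLIES (NOT h AND NOT u) = False
        h IFF NOT e = True
          NOT e = True
        NOT h AND NOT u = False
          NOT h = False
          NOT u = True
    ((NOT d OR d) IFF d) AND (NOT h AND NOT u) = False
      (NOT d OR d) IFF d = True
        NOT d OR d = True
          NOT d = False
      NOT h AND NOT u = False
        NOT h = False
        NOT u = True
  NOT (NOT ((h AND d))) AND ((d OR (d OR NOT d)) AND ((h IMPLIES d) AND NOT w)) = True
    NOT (NOT ((h AND d))) = True
      NOT ((h AND d)) = False
        h AND d = True
    (d OR (d OR NOT d)) AND ((h IMPLIES d) AND NOT w) = True
      d OR (d OR NOT d) = True
        d OR NOT d = True
          NOT d = False
      (h IMPLIES d) AND NOT w = True
        h IMPLIES d = True
        NOT w = True
Both conjuncts True, so the formula holds.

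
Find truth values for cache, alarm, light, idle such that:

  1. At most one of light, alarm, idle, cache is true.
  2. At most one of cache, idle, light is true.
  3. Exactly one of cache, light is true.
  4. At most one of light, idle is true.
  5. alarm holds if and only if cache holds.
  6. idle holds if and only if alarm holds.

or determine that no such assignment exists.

cache = False, alarm = False, light = True, idle = False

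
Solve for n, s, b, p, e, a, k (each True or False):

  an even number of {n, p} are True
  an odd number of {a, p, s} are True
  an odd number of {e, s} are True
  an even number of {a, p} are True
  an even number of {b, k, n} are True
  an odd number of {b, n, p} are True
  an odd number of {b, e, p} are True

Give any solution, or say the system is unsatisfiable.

n = False; s = True; b = True; p = False; e = False; a = False; k = True

{n, p}: 0 true → even ✓
{a, p, s}: 1 true → odd ✓
{e, s}: 1 true → odd ✓
{a, p}: 0 true → even ✓
{b, k, n}: 2 true → even ✓
{b, n, p}: 1 true → odd ✓
{b, e, p}: 1 true → odd ✓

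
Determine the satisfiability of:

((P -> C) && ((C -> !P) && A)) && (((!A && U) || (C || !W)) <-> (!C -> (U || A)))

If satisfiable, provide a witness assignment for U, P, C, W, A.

U = False, P = False, C = True, W = False, A = True

  (P -> C) && ((C -> !P) && A) = True
    P -> C = True
    (C -> !P) && A = True
      C -> !P = True
        !P = True
  ((!A && U) || (C || !W)) <-> (!C -> (U || A)) = True
    (!A && U) || (C || !W) = True
      !A && U = False
        !A = False
      C || !W = True
        !W = True
    !C -> (U || A) = True
      !C = False
      U || A = True
Both conjuncts True, so the formula holds.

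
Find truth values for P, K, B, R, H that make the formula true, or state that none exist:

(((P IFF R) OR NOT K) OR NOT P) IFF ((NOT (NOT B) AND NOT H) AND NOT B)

P = True, K = True, B = False, R = False, H = False

  (((P IFF R) OR NOT K) OR NOT P) IFF ((NOT (NOT B) AND NOT H) AND NOT B) = True
    ((P IFF R) OR NOT K) OR NOT P = False
      (P IFF R) OR NOT K = False
        P IFF R = False
        NOT K = False
      NOT P = False
    (NOT (NOT B) AND NOT H) AND NOT B = False
      NOT (NOT B) AND NOT H = False
        NOT (NOT B) = False
          NOT B = True
        NOT H = True
      NOT B = True
The formula evaluates to True.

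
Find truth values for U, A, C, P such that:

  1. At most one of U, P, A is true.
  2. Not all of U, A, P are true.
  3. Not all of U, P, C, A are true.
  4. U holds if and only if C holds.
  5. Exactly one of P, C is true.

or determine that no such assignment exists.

U=T; A=F; C=T; P=F

  (1) {U, P, A}: 1 true — at most one ✓
  (2) {U, A, P}: 1/3 true — not all ✓
  (3) {U, P, C, A}: 2/4 true — not all ✓
  (4) U=T, C=T — same ✓
  (5) {P, C}: 1 true — exactly one ✓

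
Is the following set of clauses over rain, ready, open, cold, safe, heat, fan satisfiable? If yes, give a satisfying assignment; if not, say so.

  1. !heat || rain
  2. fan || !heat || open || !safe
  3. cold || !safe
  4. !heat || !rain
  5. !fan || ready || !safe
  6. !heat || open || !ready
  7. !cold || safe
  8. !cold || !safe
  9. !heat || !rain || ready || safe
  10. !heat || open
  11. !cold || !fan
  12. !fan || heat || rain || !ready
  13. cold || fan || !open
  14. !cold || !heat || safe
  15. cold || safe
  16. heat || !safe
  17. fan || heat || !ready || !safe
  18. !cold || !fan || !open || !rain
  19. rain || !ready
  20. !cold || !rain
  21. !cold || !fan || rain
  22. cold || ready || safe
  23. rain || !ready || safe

Case cold = True:
  (!cold || safe) forces safe = True.
  Clause (!cold || !safe) is falsified — contradiction.
Case cold = False:
  (cold || !safe) forces safe = False.
  Clause (cold || safe) is falsified — contradiction.
Both cases fail, so the formula is unsatisfiable.

No satisfying assignment exists.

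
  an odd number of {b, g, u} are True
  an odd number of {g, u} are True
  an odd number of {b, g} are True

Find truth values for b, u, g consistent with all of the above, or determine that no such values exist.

b = False; u = False; g = True

{b, g, u}: 1 true → odd ✓
{g, u}: 1 true → odd ✓
{b, g}: 1 true → odd ✓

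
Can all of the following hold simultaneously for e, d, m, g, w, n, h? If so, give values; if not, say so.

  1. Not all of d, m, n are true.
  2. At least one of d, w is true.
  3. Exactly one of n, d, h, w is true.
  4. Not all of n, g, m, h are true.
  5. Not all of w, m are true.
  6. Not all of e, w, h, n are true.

e=T, d=F, m=F, g=F, w=T, n=F, h=F

  (1) {d, m, n}: 0/3 true — not all ✓
  (2) {d, w}: 1 true — at least one ✓
  (3) {n, d, h, w}: 1 true — exactly one ✓
  (4) {n, g, m, h}: 0/4 true — not all ✓
  (5) {w, m}: 1/2 true — not all ✓
  (6) {e, w, h, n}: 2/4 true — not all ✓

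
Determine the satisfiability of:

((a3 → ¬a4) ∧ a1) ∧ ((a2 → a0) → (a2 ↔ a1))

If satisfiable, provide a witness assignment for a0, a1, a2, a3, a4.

a0: False; a1: True; a2: True; a3: False; a4: True

  (a3 → ¬a4) ∧ a1 = True
    a3 → ¬a4 = True
      ¬a4 = False
  (a2 → a0) → (a2 ↔ a1) = True
    a2 → a0 = False
    a2 ↔ a1 = True
Both conjuncts True, so the formula holds.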